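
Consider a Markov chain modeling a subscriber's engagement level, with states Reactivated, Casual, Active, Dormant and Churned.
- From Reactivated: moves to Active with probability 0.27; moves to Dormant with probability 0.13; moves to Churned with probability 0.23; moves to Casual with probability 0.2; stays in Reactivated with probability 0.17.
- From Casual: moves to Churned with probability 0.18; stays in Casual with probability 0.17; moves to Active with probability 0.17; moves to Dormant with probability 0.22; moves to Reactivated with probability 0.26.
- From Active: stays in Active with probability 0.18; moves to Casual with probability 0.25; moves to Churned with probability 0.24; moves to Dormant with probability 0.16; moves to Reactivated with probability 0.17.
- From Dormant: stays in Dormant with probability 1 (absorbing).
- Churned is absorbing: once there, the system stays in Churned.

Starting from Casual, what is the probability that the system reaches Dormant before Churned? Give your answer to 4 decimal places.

Let h(s) be the probability of absorption at Dormant starting from transient state s. Then h(Dormant) = 1 and h(Churned) = 0. By first-step analysis:
h(Reactivated) = 0.17·h(Reactivated) + 0.2·h(Casual) + 0.27·h(Active) + 0.13·1 + 0.23·0
h(Casual) = 0.26·h(Reactivated) + 0.17·h(Casual) + 0.17·h(Active) + 0.22·1 + 0.18·0
h(Active) = 0.17·h(Reactivated) + 0.25·h(Casual) + 0.18·h(Active) + 0.16·1 + 0.24·0
Solving: h(Reactivated) = 0.4116, h(Casual) = 0.4815, h(Active) = 0.4273.
Starting from Casual, the probability is 0.4815.

0.4815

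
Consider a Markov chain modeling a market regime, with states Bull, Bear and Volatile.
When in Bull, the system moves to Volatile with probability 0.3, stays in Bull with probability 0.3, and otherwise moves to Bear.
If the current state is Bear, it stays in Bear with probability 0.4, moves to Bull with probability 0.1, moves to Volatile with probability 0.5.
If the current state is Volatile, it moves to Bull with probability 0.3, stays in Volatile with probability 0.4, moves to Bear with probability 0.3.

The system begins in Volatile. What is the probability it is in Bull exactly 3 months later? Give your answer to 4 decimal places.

0.2280

Propagate the distribution vector 3 months from Volatile.
After 0 months: (0.0000, 0.0000, 1.0000)
After 1 month: (0.3000, 0.3000, 0.4000)
After 2 months: (0.2400, 0.3600, 0.4000)
After 3 months: (0.2280, 0.3600, 0.4120)
P(in Bull after 3 months) = 0.2280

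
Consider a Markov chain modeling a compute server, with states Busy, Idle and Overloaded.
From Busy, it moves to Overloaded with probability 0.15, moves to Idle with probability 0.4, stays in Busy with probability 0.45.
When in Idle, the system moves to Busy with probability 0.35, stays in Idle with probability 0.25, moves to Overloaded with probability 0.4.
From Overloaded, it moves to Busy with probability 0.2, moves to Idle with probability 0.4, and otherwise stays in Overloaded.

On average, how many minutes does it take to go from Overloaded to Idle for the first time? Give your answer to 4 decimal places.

2.5000

Let t(s) be the expected number of minutes to first reach Idle from state s, with t(Idle) = 0. Conditioning on the first minute:
t(Busy) = 1 + 0.45·t(Busy) + 0.15·t(Overloaded)
t(Overloaded) = 1 + 0.2·t(Busy) + 0.4·t(Overloaded)
Solving: t(Busy) = 2.5000, t(Overloaded) = 2.5000.
Expected minutes from Overloaded to Idle: 2.5000.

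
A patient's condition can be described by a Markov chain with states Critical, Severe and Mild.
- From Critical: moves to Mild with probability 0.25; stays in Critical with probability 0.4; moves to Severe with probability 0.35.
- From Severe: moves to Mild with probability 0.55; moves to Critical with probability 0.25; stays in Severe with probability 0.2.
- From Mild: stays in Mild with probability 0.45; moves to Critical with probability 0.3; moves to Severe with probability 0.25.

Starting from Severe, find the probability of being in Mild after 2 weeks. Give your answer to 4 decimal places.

Sum over the intermediate state after 1 week:
P = P(Severe→Critical)·P(Critical→Mild) + P(Severe→Severe)·P(Severe→Mild) + P(Severe→Mild)·P(Mild→Mild)
  = 0.25×0.25 + 0.2×0.55 + 0.55×0.45
  = 0.0625 + 0.1100 + 0.2475 = 0.4200

0.4200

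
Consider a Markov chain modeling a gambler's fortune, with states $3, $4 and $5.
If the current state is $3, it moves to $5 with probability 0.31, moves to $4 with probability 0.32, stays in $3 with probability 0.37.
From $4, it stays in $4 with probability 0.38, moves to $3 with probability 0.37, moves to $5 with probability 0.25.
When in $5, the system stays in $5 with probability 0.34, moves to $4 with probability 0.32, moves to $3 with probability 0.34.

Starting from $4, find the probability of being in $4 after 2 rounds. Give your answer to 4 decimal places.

0.3428

Sum over the intermediate state after 1 round:
P = P($4→$3)·P($3→$4) + P($4→$4)·P($4→$4) + P($4→$5)·P($5→$4)
  = 0.37×0.32 + 0.38×0.38 + 0.25×0.32
  = 0.1184 + 0.1444 + 0.0800 = 0.3428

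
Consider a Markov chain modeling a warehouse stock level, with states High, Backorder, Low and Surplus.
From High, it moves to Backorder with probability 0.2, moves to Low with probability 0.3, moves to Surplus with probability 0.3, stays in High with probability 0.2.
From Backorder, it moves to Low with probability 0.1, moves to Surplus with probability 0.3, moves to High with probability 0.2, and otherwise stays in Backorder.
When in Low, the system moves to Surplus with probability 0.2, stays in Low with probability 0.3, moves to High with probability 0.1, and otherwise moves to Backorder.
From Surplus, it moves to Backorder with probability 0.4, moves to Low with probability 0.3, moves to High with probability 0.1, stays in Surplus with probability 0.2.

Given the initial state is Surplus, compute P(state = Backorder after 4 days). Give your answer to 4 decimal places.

Propagate the distribution vector 4 days from Surplus.
After 0 days: (0.0000, 0.0000, 0.0000, 1.0000)
After 1 day: (0.1000, 0.4000, 0.3000, 0.2000)
After 2 days: (0.1500, 0.3800, 0.2200, 0.2500)
After 3 days: (0.1530, 0.3700, 0.2240, 0.2530)
After 4 days: (0.1523, 0.3694, 0.2260, 0.2523)
P(in Backorder after 4 days) = 0.3694

0.3694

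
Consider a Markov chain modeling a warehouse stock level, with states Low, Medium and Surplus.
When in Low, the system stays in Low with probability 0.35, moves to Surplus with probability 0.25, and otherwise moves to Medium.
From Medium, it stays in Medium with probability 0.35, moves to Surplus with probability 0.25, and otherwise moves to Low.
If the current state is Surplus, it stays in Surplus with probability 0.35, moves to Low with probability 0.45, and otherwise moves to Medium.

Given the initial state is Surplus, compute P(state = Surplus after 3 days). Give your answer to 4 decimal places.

0.2785

Propagate the distribution vector 3 days from Surplus.
After 0 days: (0.0000, 0.0000, 1.0000)
After 1 day: (0.4500, 0.2000, 0.3500)
After 2 days: (0.3950, 0.3200, 0.2850)
After 3 days: (0.3945, 0.3270, 0.2785)
P(in Surplus after 3 days) = 0.2785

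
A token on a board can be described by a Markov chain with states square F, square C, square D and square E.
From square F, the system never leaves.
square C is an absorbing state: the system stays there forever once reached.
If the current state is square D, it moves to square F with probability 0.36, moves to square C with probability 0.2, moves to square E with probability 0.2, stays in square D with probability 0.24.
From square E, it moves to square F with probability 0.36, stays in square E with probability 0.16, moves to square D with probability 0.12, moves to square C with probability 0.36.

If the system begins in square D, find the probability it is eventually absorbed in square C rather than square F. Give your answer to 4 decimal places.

0.3906

Let h(s) be the probability of absorption at square C starting from transient state s. Then h(square C) = 1 and h(square F) = 0. By first-step analysis:
h(square D) = 0.36·0 + 0.2·1 + 0.24·h(square D) + 0.2·h(square E)
h(square E) = 0.36·0 + 0.36·1 + 0.12·h(square D) + 0.16·h(square E)
Solving: h(square D) = 0.3906, h(square E) = 0.4844.
Starting from square D, the probability is 0.3906.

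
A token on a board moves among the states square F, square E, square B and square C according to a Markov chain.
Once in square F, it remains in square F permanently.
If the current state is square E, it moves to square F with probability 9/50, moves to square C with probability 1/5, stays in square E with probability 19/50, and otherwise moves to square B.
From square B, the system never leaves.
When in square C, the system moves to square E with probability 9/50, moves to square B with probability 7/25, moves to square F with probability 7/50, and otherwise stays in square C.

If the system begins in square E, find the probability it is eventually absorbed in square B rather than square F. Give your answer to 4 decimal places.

Let h(s) be the probability of absorption at square B starting from transient state s. Then h(square B) = 1 and h(square F) = 0. By first-step analysis:
h(square E) = 0.18·0 + 0.38·h(square E) + 0.24·1 + 0.2·h(square C)
h(square C) = 0.14·0 + 0.18·h(square E) + 0.28·1 + 0.4·h(square C)
Solving: h(square E) = 0.5952, h(square C) = 0.6452.
Starting from square E, the probability is 0.5952.

0.5952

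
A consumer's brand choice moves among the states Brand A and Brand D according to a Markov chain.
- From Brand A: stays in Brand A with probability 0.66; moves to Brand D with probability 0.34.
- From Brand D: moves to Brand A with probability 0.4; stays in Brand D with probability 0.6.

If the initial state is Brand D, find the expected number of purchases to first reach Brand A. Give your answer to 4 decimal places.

2.5000

Let t(s) be the expected number of purchases to first reach Brand A from state s, with t(Brand A) = 0. Conditioning on the first purchase:
t(Brand D) = 1 + 0.6·t(Brand D)
Solving: t(Brand D) = 2.5000.
Expected purchases from Brand D to Brand A: 2.5000.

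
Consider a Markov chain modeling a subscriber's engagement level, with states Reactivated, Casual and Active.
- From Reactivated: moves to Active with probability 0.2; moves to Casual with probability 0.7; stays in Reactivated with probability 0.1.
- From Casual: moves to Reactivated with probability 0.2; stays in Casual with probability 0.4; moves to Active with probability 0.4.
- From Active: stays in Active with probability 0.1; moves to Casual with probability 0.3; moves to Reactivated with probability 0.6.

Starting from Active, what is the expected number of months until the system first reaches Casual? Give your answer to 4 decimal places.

Let t(s) be the expected number of months to first reach Casual from state s, with t(Casual) = 0. Conditioning on the first month:
t(Reactivated) = 1 + 0.1·t(Reactivated) + 0.2·t(Active)
t(Active) = 1 + 0.6·t(Reactivated) + 0.1·t(Active)
Solving: t(Reactivated) = 1.5942, t(Active) = 2.1739.
Expected months from Active to Casual: 2.1739.

2.1739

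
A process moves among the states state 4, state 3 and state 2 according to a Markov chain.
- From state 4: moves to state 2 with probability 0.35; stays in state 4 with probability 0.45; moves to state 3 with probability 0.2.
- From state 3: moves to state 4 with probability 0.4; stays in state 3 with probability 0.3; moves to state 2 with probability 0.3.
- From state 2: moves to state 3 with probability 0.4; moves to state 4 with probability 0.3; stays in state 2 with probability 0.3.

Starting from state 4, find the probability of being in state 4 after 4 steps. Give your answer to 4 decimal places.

0.3874

Propagate the distribution vector 4 steps from state 4.
After 0 steps: (1.0000, 0.0000, 0.0000)
After 1 step: (0.4500, 0.2000, 0.3500)
After 2 steps: (0.3875, 0.2900, 0.3225)
After 3 steps: (0.3871, 0.2935, 0.3194)
After 4 steps: (0.3874, 0.2932, 0.3194)
P(in state 4 after 4 steps) = 0.3874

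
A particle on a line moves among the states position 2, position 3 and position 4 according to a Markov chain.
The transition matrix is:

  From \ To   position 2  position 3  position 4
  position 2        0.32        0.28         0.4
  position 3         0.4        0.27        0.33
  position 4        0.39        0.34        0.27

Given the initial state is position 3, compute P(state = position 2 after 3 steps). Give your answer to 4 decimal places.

0.3674

Propagate the distribution vector 3 steps from position 3.
After 0 steps: (0.0000, 1.0000, 0.0000)
After 1 step: (0.4000, 0.2700, 0.3300)
After 2 steps: (0.3647, 0.2971, 0.3382)
After 3 steps: (0.3674, 0.2973, 0.3352)
P(in position 2 after 3 steps) = 0.3674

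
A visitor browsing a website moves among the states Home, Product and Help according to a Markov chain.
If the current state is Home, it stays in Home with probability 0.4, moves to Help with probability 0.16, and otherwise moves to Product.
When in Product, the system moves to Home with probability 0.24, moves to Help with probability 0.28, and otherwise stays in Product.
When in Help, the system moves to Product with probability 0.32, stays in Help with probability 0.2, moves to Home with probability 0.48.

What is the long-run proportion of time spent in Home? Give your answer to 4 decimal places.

0.3487

Let the stationary distribution be π with π = πP and π_1 + π_2 + π_3 = 1.
π_1 = 0.4·π_1 + 0.24·π_2 + 0.48·π_3
π_2 = 0.44·π_1 + 0.48·π_2 + 0.32·π_3
Solving with the normalization constraint gives π = (0.3487, 0.4308, 0.2205).
So the stationary probability of Home is 0.3487.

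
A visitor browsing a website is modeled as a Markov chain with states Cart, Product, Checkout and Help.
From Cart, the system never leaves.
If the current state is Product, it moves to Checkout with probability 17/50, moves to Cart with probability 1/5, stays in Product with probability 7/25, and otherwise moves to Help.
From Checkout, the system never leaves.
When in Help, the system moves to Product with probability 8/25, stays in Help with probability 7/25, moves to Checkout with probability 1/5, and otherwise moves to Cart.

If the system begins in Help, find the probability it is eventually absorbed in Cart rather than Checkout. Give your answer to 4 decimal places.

Let h(s) be the probability of absorption at Cart starting from transient state s. Then h(Cart) = 1 and h(Checkout) = 0. By first-step analysis:
h(Product) = 0.2·1 + 0.28·h(Product) + 0.34·0 + 0.18·h(Help)
h(Help) = 0.2·1 + 0.32·h(Product) + 0.2·0 + 0.28·h(Help)
Solving: h(Product) = 0.3906, h(Help) = 0.4514.
Starting from Help, the probability is 0.4514.

0.4514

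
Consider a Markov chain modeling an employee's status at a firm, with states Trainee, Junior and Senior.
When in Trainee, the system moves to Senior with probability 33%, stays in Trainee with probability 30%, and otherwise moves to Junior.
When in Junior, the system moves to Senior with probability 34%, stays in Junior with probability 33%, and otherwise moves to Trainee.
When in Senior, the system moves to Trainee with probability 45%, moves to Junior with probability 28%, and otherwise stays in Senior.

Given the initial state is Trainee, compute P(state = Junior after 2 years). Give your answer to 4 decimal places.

Sum over the intermediate state after 1 year:
P = P(Trainee→Trainee)·P(Trainee→Junior) + P(Trainee→Junior)·P(Junior→Junior) + P(Trainee→Senior)·P(Senior→Junior)
  = 0.3×0.37 + 0.37×0.33 + 0.33×0.28
  = 0.1110 + 0.1221 + 0.0924 = 0.3255

0.3255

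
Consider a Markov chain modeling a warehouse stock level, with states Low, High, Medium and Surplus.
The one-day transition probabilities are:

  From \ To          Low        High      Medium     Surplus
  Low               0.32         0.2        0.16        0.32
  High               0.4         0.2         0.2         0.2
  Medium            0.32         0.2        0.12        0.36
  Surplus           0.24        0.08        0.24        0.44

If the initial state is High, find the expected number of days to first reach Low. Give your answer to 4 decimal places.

2.9801

Let t(s) be the expected number of days to first reach Low from state s, with t(Low) = 0. Conditioning on the first day:
t(High) = 1 + 0.2·t(High) + 0.2·t(Medium) + 0.2·t(Surplus)
t(Medium) = 1 + 0.2·t(High) + 0.12·t(Medium) + 0.36·t(Surplus)
t(Surplus) = 1 + 0.08·t(High) + 0.24·t(Medium) + 0.44·t(Surplus)
Solving: t(High) = 2.9801, t(Medium) = 3.2963, t(Surplus) = 3.6241.
Expected days from High to Low: 2.9801.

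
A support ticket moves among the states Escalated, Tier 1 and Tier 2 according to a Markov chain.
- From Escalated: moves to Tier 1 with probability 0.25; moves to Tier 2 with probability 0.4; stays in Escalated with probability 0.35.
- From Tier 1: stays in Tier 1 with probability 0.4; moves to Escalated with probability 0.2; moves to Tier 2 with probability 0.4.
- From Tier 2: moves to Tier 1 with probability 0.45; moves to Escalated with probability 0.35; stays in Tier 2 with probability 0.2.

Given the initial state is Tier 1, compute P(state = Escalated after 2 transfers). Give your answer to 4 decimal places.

0.2900

Sum over the intermediate state after 1 transfer:
P = P(Tier 1→Escalated)·P(Escalated→Escalated) + P(Tier 1→Tier 1)·P(Tier 1→Escalated) + P(Tier 1→Tier 2)·P(Tier 2→Escalated)
  = 0.2×0.35 + 0.4×0.2 + 0.4×0.35
  = 0.0700 + 0.0800 + 0.1400 = 0.2900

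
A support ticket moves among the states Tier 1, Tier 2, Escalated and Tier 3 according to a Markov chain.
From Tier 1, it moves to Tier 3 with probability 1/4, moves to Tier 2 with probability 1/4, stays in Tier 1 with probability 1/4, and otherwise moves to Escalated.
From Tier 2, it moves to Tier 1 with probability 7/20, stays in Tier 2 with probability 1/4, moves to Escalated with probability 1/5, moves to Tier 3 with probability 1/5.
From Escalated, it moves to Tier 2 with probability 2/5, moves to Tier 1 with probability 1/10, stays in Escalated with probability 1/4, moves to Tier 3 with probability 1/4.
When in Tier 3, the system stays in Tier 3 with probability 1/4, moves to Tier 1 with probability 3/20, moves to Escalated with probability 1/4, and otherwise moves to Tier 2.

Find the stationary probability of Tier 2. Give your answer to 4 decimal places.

0.3086

Let the stationary distribution be π with π = πP and π_1 + π_2 + π_3 + π_4 = 1.
π_1 = 0.25·π_1 + 0.35·π_2 + 0.1·π_3 + 0.15·π_4
π_2 = 0.25·π_1 + 0.25·π_2 + 0.4·π_3 + 0.35·π_4
π_3 = 0.25·π_1 + 0.2·π_2 + 0.25·π_3 + 0.25·π_4
Solving with the normalization constraint gives π = (0.2222, 0.3086, 0.2346, 0.2346).
So the stationary probability of Tier 2 is 0.3086.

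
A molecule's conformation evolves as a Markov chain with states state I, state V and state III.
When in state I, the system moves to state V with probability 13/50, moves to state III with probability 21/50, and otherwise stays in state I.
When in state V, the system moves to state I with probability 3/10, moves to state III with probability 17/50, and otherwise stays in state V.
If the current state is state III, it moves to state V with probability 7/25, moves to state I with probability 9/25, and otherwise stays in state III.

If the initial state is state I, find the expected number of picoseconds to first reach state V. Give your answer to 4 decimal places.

3.7324

Let t(s) be the expected number of picoseconds to first reach state V from state s, with t(state V) = 0. Conditioning on the first picosecond:
t(state I) = 1 + 0.32·t(state I) + 0.42·t(state III)
t(state III) = 1 + 0.36·t(state I) + 0.36·t(state III)
Solving: t(state I) = 3.7324, t(state III) = 3.6620.
Expected picoseconds from state I to state V: 3.7324.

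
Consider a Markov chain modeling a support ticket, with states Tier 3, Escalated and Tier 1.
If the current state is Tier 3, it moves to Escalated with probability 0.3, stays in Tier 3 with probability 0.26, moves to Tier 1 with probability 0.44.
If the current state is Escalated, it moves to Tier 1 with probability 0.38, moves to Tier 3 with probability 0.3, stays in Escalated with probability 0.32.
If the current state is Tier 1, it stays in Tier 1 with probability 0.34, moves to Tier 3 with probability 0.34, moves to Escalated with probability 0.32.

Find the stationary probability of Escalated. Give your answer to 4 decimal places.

Let the stationary distribution be π with π = πP and π_1 + π_2 + π_3 = 1.
π_1 = 0.26·π_1 + 0.3·π_2 + 0.34·π_3
π_2 = 0.3·π_1 + 0.32·π_2 + 0.32·π_3
Solving with the normalization constraint gives π = (0.3032, 0.3139, 0.3829).
So the stationary probability of Escalated is 0.3139.

0.3139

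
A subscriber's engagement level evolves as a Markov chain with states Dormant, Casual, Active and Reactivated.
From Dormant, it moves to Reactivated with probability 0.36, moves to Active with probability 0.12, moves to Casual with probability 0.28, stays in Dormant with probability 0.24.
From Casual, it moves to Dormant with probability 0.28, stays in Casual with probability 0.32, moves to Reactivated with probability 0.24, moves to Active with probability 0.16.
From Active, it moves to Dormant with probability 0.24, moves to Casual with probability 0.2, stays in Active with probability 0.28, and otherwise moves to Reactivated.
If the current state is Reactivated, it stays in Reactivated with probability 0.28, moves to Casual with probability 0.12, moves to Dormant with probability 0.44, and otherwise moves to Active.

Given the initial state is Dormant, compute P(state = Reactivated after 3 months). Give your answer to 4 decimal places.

Propagate the distribution vector 3 months from Dormant.
After 0 months: (1.0000, 0.0000, 0.0000, 0.0000)
After 1 month: (0.2400, 0.2800, 0.1200, 0.3600)
After 2 months: (0.3232, 0.2240, 0.1648, 0.2880)
After 3 months: (0.3066, 0.2297, 0.1668, 0.2969)
P(in Reactivated after 3 months) = 0.2969

0.2969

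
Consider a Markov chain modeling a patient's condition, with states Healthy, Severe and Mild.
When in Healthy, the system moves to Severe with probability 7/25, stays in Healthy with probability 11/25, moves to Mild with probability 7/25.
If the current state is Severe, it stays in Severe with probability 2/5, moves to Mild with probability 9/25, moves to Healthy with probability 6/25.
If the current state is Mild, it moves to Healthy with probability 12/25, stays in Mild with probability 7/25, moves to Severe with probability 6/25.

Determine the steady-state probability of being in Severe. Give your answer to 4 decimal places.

Let the stationary distribution be π with π = πP and π_1 + π_2 + π_3 = 1.
π_1 = 0.44·π_1 + 0.24·π_2 + 0.48·π_3
π_2 = 0.28·π_1 + 0.4·π_2 + 0.24·π_3
Solving with the normalization constraint gives π = (0.3913, 0.3043, 0.3043).
So the stationary probability of Severe is 0.3043.

0.3043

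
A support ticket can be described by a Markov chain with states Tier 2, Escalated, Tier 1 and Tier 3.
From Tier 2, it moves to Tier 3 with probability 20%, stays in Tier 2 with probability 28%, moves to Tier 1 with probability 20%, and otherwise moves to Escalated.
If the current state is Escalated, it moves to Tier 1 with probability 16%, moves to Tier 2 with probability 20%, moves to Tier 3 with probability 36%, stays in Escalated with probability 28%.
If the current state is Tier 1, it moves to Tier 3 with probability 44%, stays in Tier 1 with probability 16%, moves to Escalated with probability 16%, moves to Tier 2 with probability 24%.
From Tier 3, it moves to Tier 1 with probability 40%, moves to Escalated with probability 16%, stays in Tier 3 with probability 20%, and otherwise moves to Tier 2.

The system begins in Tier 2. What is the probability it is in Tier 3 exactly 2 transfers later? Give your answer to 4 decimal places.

Propagate the distribution vector 2 transfers from Tier 2.
After 0 transfers: (1.0000, 0.0000, 0.0000, 0.0000)
After 1 transfer: (0.2800, 0.3200, 0.2000, 0.2000)
After 2 transfers: (0.2384, 0.2432, 0.2192, 0.2992)
P(in Tier 3 after 2 transfers) = 0.2992

0.2992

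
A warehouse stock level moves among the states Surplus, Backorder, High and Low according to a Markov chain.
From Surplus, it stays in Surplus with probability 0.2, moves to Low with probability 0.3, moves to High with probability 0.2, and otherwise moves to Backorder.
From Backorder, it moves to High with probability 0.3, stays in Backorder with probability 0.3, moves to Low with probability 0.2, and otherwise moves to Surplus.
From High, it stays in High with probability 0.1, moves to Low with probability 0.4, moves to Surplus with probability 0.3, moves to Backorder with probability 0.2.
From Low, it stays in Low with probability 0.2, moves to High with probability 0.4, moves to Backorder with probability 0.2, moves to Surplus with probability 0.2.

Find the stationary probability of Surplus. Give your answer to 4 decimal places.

0.2254

Let the stationary distribution be π with π = πP and π_1 + π_2 + π_3 + π_4 = 1.
π_1 = 0.2·π_1 + 0.2·π_2 + 0.3·π_3 + 0.2·π_4
π_2 = 0.3·π_1 + 0.3·π_2 + 0.2·π_3 + 0.2·π_4
π_3 = 0.2·π_1 + 0.3·π_2 + 0.1·π_3 + 0.4·π_4
Solving with the normalization constraint gives π = (0.2254, 0.2473, 0.2540, 0.2733).
So the stationary probability of Surplus is 0.2254.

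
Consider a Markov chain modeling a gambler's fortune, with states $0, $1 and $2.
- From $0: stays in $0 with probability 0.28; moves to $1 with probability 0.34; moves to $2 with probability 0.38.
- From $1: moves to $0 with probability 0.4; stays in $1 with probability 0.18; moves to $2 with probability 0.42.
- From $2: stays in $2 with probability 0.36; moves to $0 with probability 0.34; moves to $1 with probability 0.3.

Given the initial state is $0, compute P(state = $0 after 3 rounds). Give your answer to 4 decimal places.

0.3356

Propagate the distribution vector 3 rounds from $0.
After 0 rounds: (1.0000, 0.0000, 0.0000)
After 1 round: (0.2800, 0.3400, 0.3800)
After 2 rounds: (0.3436, 0.2704, 0.3860)
After 3 rounds: (0.3356, 0.2813, 0.3831)
P(in $0 after 3 rounds) = 0.3356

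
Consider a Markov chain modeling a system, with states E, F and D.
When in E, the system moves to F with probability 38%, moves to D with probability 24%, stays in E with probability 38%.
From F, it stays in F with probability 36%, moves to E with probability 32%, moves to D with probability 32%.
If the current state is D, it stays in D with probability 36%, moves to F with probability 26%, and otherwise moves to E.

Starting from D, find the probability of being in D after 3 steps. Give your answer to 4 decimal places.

0.3030

Propagate the distribution vector 3 steps from D.
After 0 steps: (0.0000, 0.0000, 1.0000)
After 1 step: (0.3800, 0.2600, 0.3600)
After 2 steps: (0.3644, 0.3316, 0.3040)
After 3 steps: (0.3601, 0.3369, 0.3030)
P(in D after 3 steps) = 0.3030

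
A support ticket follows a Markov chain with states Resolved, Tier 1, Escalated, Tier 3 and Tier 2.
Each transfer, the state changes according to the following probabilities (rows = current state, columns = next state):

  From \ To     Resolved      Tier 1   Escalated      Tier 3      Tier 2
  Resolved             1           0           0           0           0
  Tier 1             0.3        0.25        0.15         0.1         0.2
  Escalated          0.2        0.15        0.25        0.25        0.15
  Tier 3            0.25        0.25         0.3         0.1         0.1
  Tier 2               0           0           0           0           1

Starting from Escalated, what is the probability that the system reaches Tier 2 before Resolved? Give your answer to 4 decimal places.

0.3960

Let h(s) be the probability of absorption at Tier 2 starting from transient state s. Then h(Tier 2) = 1 and h(Resolved) = 0. By first-step analysis:
h(Tier 1) = 0.3·0 + 0.25·h(Tier 1) + 0.15·h(Escalated) + 0.1·h(Tier 3) + 0.2·1
h(Escalated) = 0.2·0 + 0.15·h(Tier 1) + 0.25·h(Escalated) + 0.25·h(Tier 3) + 0.15·1
h(Tier 3) = 0.25·0 + 0.25·h(Tier 1) + 0.3·h(Escalated) + 0.1·h(Tier 3) + 0.1·1
Solving: h(Tier 1) = 0.3928, h(Escalated) = 0.3960, h(Tier 3) = 0.3522.
Starting from Escalated, the probability is 0.3960.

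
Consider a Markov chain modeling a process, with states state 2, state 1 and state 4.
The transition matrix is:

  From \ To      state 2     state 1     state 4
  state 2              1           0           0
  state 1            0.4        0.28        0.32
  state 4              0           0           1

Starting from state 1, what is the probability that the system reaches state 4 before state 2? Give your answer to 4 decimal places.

0.4444

Let h(s) be the probability of absorption at state 4 starting from transient state s. Then h(state 4) = 1 and h(state 2) = 0. By first-step analysis:
h(state 1) = 0.4·0 + 0.28·h(state 1) + 0.32·1
Solving: h(state 1) = 0.4444.
Starting from state 1, the probability is 0.4444.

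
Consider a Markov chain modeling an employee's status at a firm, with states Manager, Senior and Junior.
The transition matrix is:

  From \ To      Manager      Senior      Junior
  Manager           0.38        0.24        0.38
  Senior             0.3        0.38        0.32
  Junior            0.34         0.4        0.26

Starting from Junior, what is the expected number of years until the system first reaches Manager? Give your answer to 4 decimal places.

3.0834

Let t(s) be the expected number of years to first reach Manager from state s, with t(Manager) = 0. Conditioning on the first year:
t(Senior) = 1 + 0.38·t(Senior) + 0.32·t(Junior)
t(Junior) = 1 + 0.4·t(Senior) + 0.26·t(Junior)
Solving: t(Senior) = 3.2044, t(Junior) = 3.0834.
Expected years from Junior to Manager: 3.0834.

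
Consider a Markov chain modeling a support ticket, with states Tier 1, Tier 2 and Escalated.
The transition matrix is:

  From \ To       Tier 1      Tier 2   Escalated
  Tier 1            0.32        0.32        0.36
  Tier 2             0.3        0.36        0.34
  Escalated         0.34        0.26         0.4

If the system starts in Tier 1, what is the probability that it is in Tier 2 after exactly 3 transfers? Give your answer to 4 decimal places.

0.3104

Propagate the distribution vector 3 transfers from Tier 1.
After 0 transfers: (1.0000, 0.0000, 0.0000)
After 1 transfer: (0.3200, 0.3200, 0.3600)
After 2 transfers: (0.3208, 0.3112, 0.3680)
After 3 transfers: (0.3211, 0.3104, 0.3685)
P(in Tier 2 after 3 transfers) = 0.3104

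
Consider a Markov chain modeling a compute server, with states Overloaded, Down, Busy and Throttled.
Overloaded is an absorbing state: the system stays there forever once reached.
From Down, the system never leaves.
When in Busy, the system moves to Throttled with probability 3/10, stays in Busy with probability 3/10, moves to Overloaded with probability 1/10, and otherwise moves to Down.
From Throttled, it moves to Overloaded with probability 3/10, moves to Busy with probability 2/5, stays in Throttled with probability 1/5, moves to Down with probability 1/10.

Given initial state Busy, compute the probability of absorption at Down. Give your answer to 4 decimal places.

Let h(s) be the probability of absorption at Down starting from transient state s. Then h(Down) = 1 and h(Overloaded) = 0. By first-step analysis:
h(Busy) = 0.1·0 + 0.3·1 + 0.3·h(Busy) + 0.3·h(Throttled)
h(Throttled) = 0.3·0 + 0.1·1 + 0.4·h(Busy) + 0.2·h(Throttled)
Solving: h(Busy) = 0.6136, h(Throttled) = 0.4318.
Starting from Busy, the probability is 0.6136.

0.6136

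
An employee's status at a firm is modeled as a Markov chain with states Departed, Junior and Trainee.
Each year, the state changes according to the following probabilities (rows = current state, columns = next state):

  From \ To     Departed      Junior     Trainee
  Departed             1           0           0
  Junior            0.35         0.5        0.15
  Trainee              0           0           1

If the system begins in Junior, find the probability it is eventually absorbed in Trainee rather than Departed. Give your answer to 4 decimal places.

0.3000

Let h(s) be the probability of absorption at Trainee starting from transient state s. Then h(Trainee) = 1 and h(Departed) = 0. By first-step analysis:
h(Junior) = 0.35·0 + 0.5·h(Junior) + 0.15·1
Solving: h(Junior) = 0.3000.
Starting from Junior, the probability is 0.3000.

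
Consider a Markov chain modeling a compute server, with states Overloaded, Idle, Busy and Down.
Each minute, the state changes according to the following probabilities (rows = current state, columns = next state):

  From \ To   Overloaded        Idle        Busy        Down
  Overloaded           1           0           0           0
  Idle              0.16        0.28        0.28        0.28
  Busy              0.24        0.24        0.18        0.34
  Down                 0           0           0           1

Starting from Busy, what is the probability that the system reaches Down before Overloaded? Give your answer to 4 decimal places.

0.5963

Let h(s) be the probability of absorption at Down starting from transient state s. Then h(Down) = 1 and h(Overloaded) = 0. By first-step analysis:
h(Idle) = 0.16·0 + 0.28·h(Idle) + 0.28·h(Busy) + 0.28·1
h(Busy) = 0.24·0 + 0.24·h(Idle) + 0.18·h(Busy) + 0.34·1
Solving: h(Idle) = 0.6208, h(Busy) = 0.5963.
Starting from Busy, the probability is 0.5963.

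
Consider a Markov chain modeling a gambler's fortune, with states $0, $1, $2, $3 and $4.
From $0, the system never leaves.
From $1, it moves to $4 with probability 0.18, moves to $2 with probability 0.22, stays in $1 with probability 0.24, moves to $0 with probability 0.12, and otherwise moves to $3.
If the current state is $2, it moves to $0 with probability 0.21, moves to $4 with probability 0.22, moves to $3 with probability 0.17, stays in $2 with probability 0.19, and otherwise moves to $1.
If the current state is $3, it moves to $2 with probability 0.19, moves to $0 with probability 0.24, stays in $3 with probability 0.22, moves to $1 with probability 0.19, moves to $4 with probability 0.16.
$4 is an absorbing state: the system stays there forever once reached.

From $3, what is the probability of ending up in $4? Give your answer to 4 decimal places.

0.4562

Let h(s) be the probability of absorption at $4 starting from transient state s. Then h($4) = 1 and h($0) = 0. By first-step analysis:
h($1) = 0.12·0 + 0.24·h($1) + 0.22·h($2) + 0.24·h($3) + 0.18·1
h($2) = 0.21·0 + 0.21·h($1) + 0.19·h($2) + 0.17·h($3) + 0.22·1
h($3) = 0.24·0 + 0.19·h($1) + 0.19·h($2) + 0.22·h($3) + 0.16·1
Solving: h($1) = 0.5268, h($2) = 0.5039, h($3) = 0.4562.
Starting from $3, the probability is 0.4562.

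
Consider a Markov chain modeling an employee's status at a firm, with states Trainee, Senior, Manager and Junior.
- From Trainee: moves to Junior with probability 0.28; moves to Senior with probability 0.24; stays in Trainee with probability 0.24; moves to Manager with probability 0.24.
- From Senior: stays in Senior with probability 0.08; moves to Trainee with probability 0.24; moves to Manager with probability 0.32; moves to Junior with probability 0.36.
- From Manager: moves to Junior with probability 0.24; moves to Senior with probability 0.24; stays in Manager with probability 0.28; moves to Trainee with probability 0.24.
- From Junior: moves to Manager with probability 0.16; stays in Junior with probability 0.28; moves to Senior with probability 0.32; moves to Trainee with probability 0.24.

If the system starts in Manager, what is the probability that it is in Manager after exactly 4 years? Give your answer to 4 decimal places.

Propagate the distribution vector 4 years from Manager.
After 0 years: (0.0000, 0.0000, 1.0000, 0.0000)
After 1 year: (0.2400, 0.2400, 0.2800, 0.2400)
After 2 years: (0.2400, 0.2208, 0.2512, 0.2880)
After 3 years: (0.2400, 0.2277, 0.2447, 0.2876)
After 4 years: (0.2400, 0.2266, 0.2450, 0.2884)
P(in Manager after 4 years) = 0.2450

0.2450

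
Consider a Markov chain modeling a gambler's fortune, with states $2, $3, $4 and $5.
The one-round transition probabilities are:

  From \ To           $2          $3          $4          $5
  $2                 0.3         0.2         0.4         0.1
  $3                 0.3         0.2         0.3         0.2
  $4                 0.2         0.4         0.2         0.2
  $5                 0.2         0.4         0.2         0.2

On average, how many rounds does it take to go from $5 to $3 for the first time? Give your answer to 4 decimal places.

2.8125

Let t(s) be the expected number of rounds to first reach $3 from state s, with t($3) = 0. Conditioning on the first round:
t($2) = 1 + 0.3·t($2) + 0.4·t($4) + 0.1·t($5)
t($4) = 1 + 0.2·t($2) + 0.2·t($4) + 0.2·t($5)
t($5) = 1 + 0.2·t($2) + 0.2·t($4) + 0.2·t($5)
Solving: t($2) = 3.4375, t($4) = 2.8125, t($5) = 2.8125.
Expected rounds from $5 to $3: 2.8125.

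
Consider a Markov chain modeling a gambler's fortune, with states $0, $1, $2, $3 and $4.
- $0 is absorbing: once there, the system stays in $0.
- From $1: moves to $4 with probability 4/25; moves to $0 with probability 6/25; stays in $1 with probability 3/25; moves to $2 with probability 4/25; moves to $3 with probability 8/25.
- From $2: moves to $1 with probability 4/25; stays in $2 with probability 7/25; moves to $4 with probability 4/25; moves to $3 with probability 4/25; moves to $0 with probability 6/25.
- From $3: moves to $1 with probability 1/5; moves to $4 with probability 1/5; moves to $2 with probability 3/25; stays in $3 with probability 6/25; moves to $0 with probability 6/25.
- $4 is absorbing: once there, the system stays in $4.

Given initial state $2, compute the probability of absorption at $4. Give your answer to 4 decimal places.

0.4119

Let h(s) be the probability of absorption at $4 starting from transient state s. Then h($4) = 1 and h($0) = 0. By first-step analysis:
h($1) = 0.24·0 + 0.12·h($1) + 0.16·h($2) + 0.32·h($3) + 0.16·1
h($2) = 0.24·0 + 0.16·h($1) + 0.28·h($2) + 0.16·h($3) + 0.16·1
h($3) = 0.24·0 + 0.2·h($1) + 0.12·h($2) + 0.24·h($3) + 0.2·1
Solving: h($1) = 0.4158, h($2) = 0.4119, h($3) = 0.4376.
Starting from $2, the probability is 0.4119.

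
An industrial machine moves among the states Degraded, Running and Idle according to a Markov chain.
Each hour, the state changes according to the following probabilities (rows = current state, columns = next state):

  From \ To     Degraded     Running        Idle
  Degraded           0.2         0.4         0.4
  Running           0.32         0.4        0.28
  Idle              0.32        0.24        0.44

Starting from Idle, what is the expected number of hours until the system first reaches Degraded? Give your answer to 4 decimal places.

3.1250

Let t(s) be the expected number of hours to first reach Degraded from state s, with t(Degraded) = 0. Conditioning on the first hour:
t(Running) = 1 + 0.4·t(Running) + 0.28·t(Idle)
t(Idle) = 1 + 0.24·t(Running) + 0.44·t(Idle)
Solving: t(Running) = 3.1250, t(Idle) = 3.1250.
Expected hours from Idle to Degraded: 3.1250.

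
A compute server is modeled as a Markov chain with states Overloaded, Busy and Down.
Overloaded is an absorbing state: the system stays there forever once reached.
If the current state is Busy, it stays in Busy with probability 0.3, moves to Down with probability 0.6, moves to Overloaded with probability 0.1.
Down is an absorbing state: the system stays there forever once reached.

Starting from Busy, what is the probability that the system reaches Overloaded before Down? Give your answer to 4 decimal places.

Let h(s) be the probability of absorption at Overloaded starting from transient state s. Then h(Overloaded) = 1 and h(Down) = 0. By first-step analysis:
h(Busy) = 0.1·1 + 0.3·h(Busy) + 0.6·0
Solving: h(Busy) = 0.1429.
Starting from Busy, the probability is 0.1429.

0.1429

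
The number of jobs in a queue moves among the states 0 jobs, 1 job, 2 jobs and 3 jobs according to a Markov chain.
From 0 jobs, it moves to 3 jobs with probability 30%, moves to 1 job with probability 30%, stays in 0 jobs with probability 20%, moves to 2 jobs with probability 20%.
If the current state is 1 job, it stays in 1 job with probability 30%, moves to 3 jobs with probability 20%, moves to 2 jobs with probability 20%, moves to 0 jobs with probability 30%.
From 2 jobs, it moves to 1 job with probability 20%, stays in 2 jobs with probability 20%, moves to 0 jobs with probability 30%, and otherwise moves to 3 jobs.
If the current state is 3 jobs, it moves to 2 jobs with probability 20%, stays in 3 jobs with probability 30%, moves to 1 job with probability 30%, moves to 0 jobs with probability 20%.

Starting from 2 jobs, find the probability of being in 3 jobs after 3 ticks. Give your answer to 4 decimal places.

Propagate the distribution vector 3 ticks from 2 jobs.
After 0 ticks: (0.0000, 0.0000, 1.0000, 0.0000)
After 1 tick: (0.3000, 0.2000, 0.2000, 0.3000)
After 2 ticks: (0.2400, 0.2800, 0.2000, 0.2800)
After 3 ticks: (0.2480, 0.2800, 0.2000, 0.2720)
P(in 3 jobs after 3 ticks) = 0.2720

0.2720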